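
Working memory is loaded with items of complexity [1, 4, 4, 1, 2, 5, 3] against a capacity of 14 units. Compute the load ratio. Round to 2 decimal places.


Total complexity = 1 + 4 + 4 + 1 + 2 + 5 + 3 = 20
Load = total / capacity = 20 / 14
= 1.43


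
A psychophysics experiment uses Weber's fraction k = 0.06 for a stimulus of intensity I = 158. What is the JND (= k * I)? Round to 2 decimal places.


JND = k * I
JND = 0.06 * 158
= 9.48


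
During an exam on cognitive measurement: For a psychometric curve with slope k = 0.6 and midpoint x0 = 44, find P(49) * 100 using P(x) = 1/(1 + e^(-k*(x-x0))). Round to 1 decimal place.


P(x) = 1/(1 + e^(-0.6*(49 - 44)))
Exponent = -0.6 * 5 = -3.0
e^(-3.0) = 0.049787
P = 1/(1 + 0.049787) = 0.952574
Percentage = 95.3


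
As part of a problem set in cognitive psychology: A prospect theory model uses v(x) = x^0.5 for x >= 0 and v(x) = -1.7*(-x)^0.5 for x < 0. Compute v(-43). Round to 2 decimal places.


Since x = -43 < 0, use v(x) = -lambda*(-x)^alpha
(-x) = 43
43^0.5 = 6.5574
v(-43) = -1.7 * 6.5574
= -11.15


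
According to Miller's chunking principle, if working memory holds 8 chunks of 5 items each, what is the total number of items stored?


Total items = chunks * items_per_chunk
= 8 * 5
= 40


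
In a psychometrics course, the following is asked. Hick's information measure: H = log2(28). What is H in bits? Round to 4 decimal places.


H = log2(n)
H = log2(28)
= 4.8074


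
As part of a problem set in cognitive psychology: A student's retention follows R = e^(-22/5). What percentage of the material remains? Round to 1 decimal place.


R = e^(-t/S)
-t/S = -22/5 = -4.4
R = e^(-4.4) = 0.012277
Percentage = 0.012277 * 100
= 1.2


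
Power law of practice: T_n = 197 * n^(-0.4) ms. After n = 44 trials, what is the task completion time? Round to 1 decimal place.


T_n = 197 * 44^(-0.4)
44^(-0.4) = 0.220099
T_n = 197 * 0.220099
= 43.4 ms


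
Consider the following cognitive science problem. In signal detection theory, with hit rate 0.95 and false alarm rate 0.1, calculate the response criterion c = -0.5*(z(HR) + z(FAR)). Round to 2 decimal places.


c = -0.5 * (z(HR) + z(FAR))
z(0.95) = 1.6449
z(0.1) = -1.2816
c = -0.5 * (1.6449 + -1.2816)
= -0.5 * 0.3633
= -0.18


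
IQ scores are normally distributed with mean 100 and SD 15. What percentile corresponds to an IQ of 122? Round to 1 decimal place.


z = (IQ - mean) / SD
z = (122 - 100) / 15 = 1.4667
Percentile = Phi(1.4667) * 100
Phi(1.4667) = 0.928771
= 92.9


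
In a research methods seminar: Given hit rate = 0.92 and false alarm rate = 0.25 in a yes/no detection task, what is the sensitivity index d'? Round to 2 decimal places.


d' = z(HR) - z(FAR)
z(0.92) = 1.4051
z(0.25) = -0.6745
d' = 1.4051 - -0.6745
= 2.08


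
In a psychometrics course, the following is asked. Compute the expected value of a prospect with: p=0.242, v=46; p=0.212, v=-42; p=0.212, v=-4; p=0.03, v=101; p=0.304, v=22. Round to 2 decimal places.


EU = sum(p_i * v_i)
0.242 * 46 = 11.132
0.212 * -42 = -8.904
0.212 * -4 = -0.848
0.03 * 101 = 3.03
0.304 * 22 = 6.688
EU = 11.132 + -8.904 + -0.848 + 3.03 + 6.688
= 11.10


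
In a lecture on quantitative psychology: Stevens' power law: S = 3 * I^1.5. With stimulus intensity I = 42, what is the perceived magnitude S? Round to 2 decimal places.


S = 3 * 42^1.5
42^1.5 = 272.1911
S = 3 * 272.1911
= 816.57


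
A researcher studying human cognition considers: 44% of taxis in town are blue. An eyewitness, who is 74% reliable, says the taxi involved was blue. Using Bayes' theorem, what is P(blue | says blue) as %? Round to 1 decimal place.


P(blue | says blue) = P(says blue | blue)*P(blue) / [P(says blue | blue)*P(blue) + P(says blue | not blue)*P(not blue)]
Numerator = 0.74 * 0.44 = 0.3256
False identification = 0.26 * 0.56 = 0.1456
P = 0.3256 / (0.3256 + 0.1456)
= 0.3256 / 0.4712
As percentage = 69.1


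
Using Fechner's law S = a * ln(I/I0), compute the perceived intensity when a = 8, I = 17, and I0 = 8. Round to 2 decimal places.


S = 8 * ln(17/8)
I/I0 = 2.125
ln(2.125) = 0.7538
S = 8 * 0.7538
= 6.03


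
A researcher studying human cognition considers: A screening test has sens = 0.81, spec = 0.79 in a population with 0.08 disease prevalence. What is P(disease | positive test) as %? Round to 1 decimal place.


PPV = (sens * prev) / (sens * prev + (1-spec) * (1-prev))
Numerator = 0.81 * 0.08 = 0.0648
P(positive and no disease) = (1 - spec) * (1 - prev) = (1 - 0.79) * (1 - 0.08) = 0.1932
Denominator = 0.0648 + 0.1932 = 0.258
PPV = 0.0648 / 0.258 = 0.251163
As percentage = 25.1


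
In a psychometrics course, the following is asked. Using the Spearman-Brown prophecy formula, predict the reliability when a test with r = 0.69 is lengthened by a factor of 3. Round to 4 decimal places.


r_new = n*r / (1 + (n-1)*r)
Numerator = 3 * 0.69 = 2.07
Denominator = 1 + 2 * 0.69 = 2.38
r_new = 2.07 / 2.38
= 0.8697


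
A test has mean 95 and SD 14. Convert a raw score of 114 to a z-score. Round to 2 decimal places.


z = (X - mu) / sigma
= (114 - 95) / 14
= 19 / 14
= 1.36


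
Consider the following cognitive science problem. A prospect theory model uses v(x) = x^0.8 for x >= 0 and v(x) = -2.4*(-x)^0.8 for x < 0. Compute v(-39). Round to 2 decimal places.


Since x = -39 < 0, use v(x) = -lambda*(-x)^alpha
(-x) = 39
39^0.8 = 18.7435
v(-39) = -2.4 * 18.7435
= -44.98


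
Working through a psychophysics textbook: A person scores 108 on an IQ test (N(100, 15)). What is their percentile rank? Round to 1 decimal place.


z = (IQ - mean) / SD
z = (108 - 100) / 15 = 0.5333
Percentile = Phi(0.5333) * 100
Phi(0.5333) = 0.703087
= 70.3


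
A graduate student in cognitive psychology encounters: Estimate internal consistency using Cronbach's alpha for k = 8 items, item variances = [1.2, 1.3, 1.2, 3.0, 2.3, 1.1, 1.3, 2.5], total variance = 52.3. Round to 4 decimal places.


alpha = (k/(k-1)) * (1 - sum(s_i^2)/s_total^2)
sum(item variances) = 13.9
k/(k-1) = 8/7 = 1.142857
1 - 13.9/52.3 = 1 - 0.265774 = 0.734226
alpha = 1.142857 * 0.734226
= 0.8391


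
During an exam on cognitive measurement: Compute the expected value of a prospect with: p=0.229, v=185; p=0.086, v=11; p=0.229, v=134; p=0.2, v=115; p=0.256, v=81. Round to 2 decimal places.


EU = sum(p_i * v_i)
0.229 * 185 = 42.365
0.086 * 11 = 0.946
0.229 * 134 = 30.686
0.2 * 115 = 23.0
0.256 * 81 = 20.736
EU = 42.365 + 0.946 + 30.686 + 23.0 + 20.736
= 117.73


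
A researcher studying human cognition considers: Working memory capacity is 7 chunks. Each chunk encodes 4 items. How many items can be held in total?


Total items = chunks * items_per_chunk
= 7 * 4
= 28


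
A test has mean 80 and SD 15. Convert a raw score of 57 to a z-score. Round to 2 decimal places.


z = (X - mu) / sigma
= (57 - 80) / 15
= -23 / 15
= -1.53


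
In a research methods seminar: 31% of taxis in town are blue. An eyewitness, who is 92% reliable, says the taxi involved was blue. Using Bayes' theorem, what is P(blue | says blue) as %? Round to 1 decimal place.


P(blue | says blue) = P(says blue | blue)*P(blue) / [P(says blue | blue)*P(blue) + P(says blue | not blue)*P(not blue)]
Numerator = 0.92 * 0.31 = 0.2852
False identification = 0.08 * 0.69 = 0.0552
P = 0.2852 / (0.2852 + 0.0552)
= 0.2852 / 0.3404
As percentage = 83.8


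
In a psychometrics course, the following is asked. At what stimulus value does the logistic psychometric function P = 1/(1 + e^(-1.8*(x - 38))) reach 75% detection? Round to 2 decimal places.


At P = 0.75: 0.75 = 1/(1 + e^(-k*(x-x0)))
Solving: e^(-k*(x-x0)) = 1/3
x = x0 + ln(3)/k
ln(3) = 1.0986
x = 38 + 1.0986/1.8
= 38 + 0.6103
= 38.61


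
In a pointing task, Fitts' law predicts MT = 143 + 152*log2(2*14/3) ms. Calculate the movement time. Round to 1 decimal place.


MT = 143 + 152 * log2(2*14/3)
2D/W = 9.333333
log2(9.333333) = 3.2224
MT = 143 + 152 * 3.2224
= 632.8 ms


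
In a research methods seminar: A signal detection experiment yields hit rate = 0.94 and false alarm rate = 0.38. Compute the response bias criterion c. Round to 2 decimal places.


c = -0.5 * (z(HR) + z(FAR))
z(0.94) = 1.5548
z(0.38) = -0.3055
c = -0.5 * (1.5548 + -0.3055)
= -0.5 * 1.2493
= -0.62


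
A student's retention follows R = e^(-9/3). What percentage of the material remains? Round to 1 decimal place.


R = e^(-t/S)
-t/S = -9/3 = -3.0
R = e^(-3.0) = 0.049787
Percentage = 0.049787 * 100
= 5.0


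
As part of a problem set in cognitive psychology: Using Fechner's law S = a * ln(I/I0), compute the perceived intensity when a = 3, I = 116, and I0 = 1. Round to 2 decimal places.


S = 3 * ln(116/1)
I/I0 = 116.0
ln(116.0) = 4.7536
S = 3 * 4.7536
= 14.26


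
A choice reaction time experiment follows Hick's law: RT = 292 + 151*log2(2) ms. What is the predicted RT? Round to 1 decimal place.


RT = 292 + 151 * log2(2)
log2(2) = 1.0
RT = 292 + 151 * 1.0
= 292 + 151.0
= 443.0 ms


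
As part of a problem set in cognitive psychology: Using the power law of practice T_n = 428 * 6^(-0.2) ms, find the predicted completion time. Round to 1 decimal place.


T_n = 428 * 6^(-0.2)
6^(-0.2) = 0.698827
T_n = 428 * 0.698827
= 299.1 ms


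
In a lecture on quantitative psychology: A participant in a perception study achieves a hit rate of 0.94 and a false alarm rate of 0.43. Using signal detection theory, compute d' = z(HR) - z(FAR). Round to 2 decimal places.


d' = z(HR) - z(FAR)
z(0.94) = 1.5548
z(0.43) = -0.1764
d' = 1.5548 - -0.1764
= 1.73


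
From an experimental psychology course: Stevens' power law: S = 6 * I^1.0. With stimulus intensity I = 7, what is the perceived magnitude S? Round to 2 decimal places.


S = 6 * 7^1.0
7^1.0 = 7.0
S = 6 * 7.0
= 42.00


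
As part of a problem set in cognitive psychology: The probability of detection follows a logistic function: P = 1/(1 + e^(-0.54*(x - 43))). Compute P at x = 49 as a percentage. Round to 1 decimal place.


P(x) = 1/(1 + e^(-0.54*(49 - 43)))
Exponent = -0.54 * 6 = -3.24
e^(-3.24) = 0.039164
P = 1/(1 + 0.039164) = 0.962312
Percentage = 96.2


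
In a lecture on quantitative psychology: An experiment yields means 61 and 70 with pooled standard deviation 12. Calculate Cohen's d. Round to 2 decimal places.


Cohen's d = (M1 - M2) / S_pooled
= (61 - 70) / 12
= -9 / 12
= -0.75


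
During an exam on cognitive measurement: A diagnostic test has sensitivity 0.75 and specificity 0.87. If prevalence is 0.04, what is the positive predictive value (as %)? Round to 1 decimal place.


PPV = (sens * prev) / (sens * prev + (1-spec) * (1-prev))
Numerator = 0.75 * 0.04 = 0.03
P(positive and no disease) = (1 - spec) * (1 - prev) = (1 - 0.87) * (1 - 0.04) = 0.1248
Denominator = 0.03 + 0.1248 = 0.1548
PPV = 0.03 / 0.1548 = 0.193798
As percentage = 19.4


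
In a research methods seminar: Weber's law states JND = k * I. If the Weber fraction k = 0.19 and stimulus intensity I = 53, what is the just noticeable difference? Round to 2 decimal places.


JND = k * I
JND = 0.19 * 53
= 10.07


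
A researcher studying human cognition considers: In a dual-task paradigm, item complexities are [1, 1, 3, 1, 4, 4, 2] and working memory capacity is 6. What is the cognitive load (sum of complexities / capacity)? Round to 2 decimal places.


Total complexity = 1 + 1 + 3 + 1 + 4 + 4 + 2 = 16
Load = total / capacity = 16 / 6
= 2.67


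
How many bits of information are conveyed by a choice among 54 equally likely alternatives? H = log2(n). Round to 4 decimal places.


H = log2(n)
H = log2(54)
= 5.7549


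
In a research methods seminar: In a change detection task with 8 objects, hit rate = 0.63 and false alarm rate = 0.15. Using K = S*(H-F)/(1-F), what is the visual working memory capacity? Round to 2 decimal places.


K = S * (H - F) / (1 - F)
H - F = 0.48
1 - F = 0.85
K = 8 * 0.48 / 0.85
= 4.52


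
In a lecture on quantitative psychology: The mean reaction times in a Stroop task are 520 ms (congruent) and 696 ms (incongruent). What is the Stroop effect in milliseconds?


Stroop effect = RT(incongruent) - RT(congruent)
= 696 - 520
= 176 ms


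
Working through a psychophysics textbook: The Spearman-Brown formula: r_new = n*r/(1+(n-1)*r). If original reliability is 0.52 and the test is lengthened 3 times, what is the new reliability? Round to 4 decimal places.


r_new = n*r / (1 + (n-1)*r)
Numerator = 3 * 0.52 = 1.56
Denominator = 1 + 2 * 0.52 = 2.04
r_new = 1.56 / 2.04
= 0.7647


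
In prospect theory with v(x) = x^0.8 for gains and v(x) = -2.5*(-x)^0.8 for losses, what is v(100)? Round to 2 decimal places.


Since x = 100 >= 0, use v(x) = x^0.8
100^0.8 = 39.8107
v(100) = 39.81


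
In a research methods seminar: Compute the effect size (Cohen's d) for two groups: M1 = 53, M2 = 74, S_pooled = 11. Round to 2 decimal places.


Cohen's d = (M1 - M2) / S_pooled
= (53 - 74) / 11
= -21 / 11
= -1.91


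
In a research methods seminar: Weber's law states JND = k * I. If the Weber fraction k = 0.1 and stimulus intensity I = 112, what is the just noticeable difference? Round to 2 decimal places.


JND = k * I
JND = 0.1 * 112
= 11.20


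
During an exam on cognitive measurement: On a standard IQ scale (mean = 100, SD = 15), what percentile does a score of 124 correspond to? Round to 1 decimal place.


z = (IQ - mean) / SD
z = (124 - 100) / 15 = 1.6
Percentile = Phi(1.6) * 100
Phi(1.6) = 0.945201
= 94.5


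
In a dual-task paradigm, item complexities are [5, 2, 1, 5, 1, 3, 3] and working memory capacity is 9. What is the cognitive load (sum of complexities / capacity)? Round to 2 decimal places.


Total complexity = 5 + 2 + 1 + 5 + 1 + 3 + 3 = 20
Load = total / capacity = 20 / 9
= 2.22


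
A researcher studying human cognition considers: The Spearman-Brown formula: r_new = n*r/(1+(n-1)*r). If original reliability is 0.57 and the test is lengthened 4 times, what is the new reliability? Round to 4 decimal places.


r_new = n*r / (1 + (n-1)*r)
Numerator = 4 * 0.57 = 2.28
Denominator = 1 + 3 * 0.57 = 2.71
r_new = 2.28 / 2.71
= 0.8413


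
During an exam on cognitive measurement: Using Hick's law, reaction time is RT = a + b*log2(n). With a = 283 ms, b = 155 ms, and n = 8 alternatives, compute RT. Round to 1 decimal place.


RT = 283 + 155 * log2(8)
log2(8) = 3.0
RT = 283 + 155 * 3.0
= 283 + 465.0
= 748.0 ms


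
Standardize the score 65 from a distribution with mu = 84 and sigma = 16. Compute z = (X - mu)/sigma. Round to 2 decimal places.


z = (X - mu) / sigma
= (65 - 84) / 16
= -19 / 16
= -1.19


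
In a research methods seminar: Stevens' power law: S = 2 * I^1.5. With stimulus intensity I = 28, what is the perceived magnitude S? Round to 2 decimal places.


S = 2 * 28^1.5
28^1.5 = 148.1621
S = 2 * 148.1621
= 296.32


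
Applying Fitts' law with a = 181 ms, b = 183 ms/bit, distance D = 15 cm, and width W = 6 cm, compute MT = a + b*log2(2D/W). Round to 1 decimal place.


MT = 181 + 183 * log2(2*15/6)
2D/W = 5.0
log2(5.0) = 2.3219
MT = 181 + 183 * 2.3219
= 605.9 ms


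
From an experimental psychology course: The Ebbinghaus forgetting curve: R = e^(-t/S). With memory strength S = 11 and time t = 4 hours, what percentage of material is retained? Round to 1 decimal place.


R = e^(-t/S)
-t/S = -4/11 = -0.363636
R = e^(-0.363636) = 0.695144
Percentage = 0.695144 * 100
= 69.5


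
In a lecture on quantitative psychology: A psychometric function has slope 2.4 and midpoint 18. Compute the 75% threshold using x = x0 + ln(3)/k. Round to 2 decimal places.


At P = 0.75: 0.75 = 1/(1 + e^(-k*(x-x0)))
Solving: e^(-k*(x-x0)) = 1/3
x = x0 + ln(3)/k
ln(3) = 1.0986
x = 18 + 1.0986/2.4
= 18 + 0.4578
= 18.46


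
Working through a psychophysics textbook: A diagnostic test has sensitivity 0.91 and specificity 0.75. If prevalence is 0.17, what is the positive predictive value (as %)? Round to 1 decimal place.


PPV = (sens * prev) / (sens * prev + (1-spec) * (1-prev))
Numerator = 0.91 * 0.17 = 0.1547
P(positive and no disease) = (1 - spec) * (1 - prev) = (1 - 0.75) * (1 - 0.17) = 0.2075
Denominator = 0.1547 + 0.2075 = 0.3622
PPV = 0.1547 / 0.3622 = 0.427112
As percentage = 42.7


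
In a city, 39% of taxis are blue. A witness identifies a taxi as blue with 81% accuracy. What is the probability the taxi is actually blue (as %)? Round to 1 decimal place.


P(blue | says blue) = P(says blue | blue)*P(blue) / [P(says blue | blue)*P(blue) + P(says blue | not blue)*P(not blue)]
Numerator = 0.81 * 0.39 = 0.3159
False identification = 0.19 * 0.61 = 0.1159
P = 0.3159 / (0.3159 + 0.1159)
= 0.3159 / 0.4318
As percentage = 73.2


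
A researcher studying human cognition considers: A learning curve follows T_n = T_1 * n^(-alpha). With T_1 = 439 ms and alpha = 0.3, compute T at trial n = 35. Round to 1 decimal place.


T_n = 439 * 35^(-0.3)
35^(-0.3) = 0.344175
T_n = 439 * 0.344175
= 151.1 ms


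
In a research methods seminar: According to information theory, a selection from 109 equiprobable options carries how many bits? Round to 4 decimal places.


H = log2(n)
H = log2(109)
= 6.7682


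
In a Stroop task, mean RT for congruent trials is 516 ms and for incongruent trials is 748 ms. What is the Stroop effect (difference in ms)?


Stroop effect = RT(incongruent) - RT(congruent)
= 748 - 516
= 232 ms


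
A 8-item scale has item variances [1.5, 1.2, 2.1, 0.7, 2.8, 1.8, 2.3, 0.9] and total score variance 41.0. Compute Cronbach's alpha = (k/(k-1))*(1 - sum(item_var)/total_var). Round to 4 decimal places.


alpha = (k/(k-1)) * (1 - sum(s_i^2)/s_total^2)
sum(item variances) = 13.3
k/(k-1) = 8/7 = 1.142857
1 - 13.3/41.0 = 1 - 0.32439 = 0.67561
alpha = 1.142857 * 0.67561
= 0.7721


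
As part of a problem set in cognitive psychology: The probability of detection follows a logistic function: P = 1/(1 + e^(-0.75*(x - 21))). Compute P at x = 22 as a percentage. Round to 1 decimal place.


P(x) = 1/(1 + e^(-0.75*(22 - 21)))
Exponent = -0.75 * 1 = -0.75
e^(-0.75) = 0.472367
P = 1/(1 + 0.472367) = 0.679178
Percentage = 67.9


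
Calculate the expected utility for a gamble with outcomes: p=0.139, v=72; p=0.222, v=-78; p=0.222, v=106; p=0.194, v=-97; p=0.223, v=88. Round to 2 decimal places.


EU = sum(p_i * v_i)
0.139 * 72 = 10.008
0.222 * -78 = -17.316
0.222 * 106 = 23.532
0.194 * -97 = -18.818
0.223 * 88 = 19.624
EU = 10.008 + -17.316 + 23.532 + -18.818 + 19.624
= 17.03


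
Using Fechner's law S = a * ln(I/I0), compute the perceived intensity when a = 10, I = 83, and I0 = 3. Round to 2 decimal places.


S = 10 * ln(83/3)
I/I0 = 27.666667
ln(27.666667) = 3.3202
S = 10 * 3.3202
= 33.20


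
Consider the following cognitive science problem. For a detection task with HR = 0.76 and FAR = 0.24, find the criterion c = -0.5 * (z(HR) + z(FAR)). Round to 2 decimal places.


c = -0.5 * (z(HR) + z(FAR))
z(0.76) = 0.7063
z(0.24) = -0.7063
c = -0.5 * (0.7063 + -0.7063)
= -0.5 * 0.0
= 0.00


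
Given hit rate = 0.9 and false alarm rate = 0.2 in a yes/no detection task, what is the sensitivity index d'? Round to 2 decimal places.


d' = z(HR) - z(FAR)
z(0.9) = 1.2816
z(0.2) = -0.8416
d' = 1.2816 - -0.8416
= 2.12


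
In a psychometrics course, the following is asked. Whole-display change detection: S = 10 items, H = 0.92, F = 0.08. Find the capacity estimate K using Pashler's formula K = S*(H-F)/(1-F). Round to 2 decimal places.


K = S * (H - F) / (1 - F)
H - F = 0.84
1 - F = 0.92
K = 10 * 0.84 / 0.92
= 9.13


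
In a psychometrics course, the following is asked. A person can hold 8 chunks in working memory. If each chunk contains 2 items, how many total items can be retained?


Total items = chunks * items_per_chunk
= 8 * 2
= 16


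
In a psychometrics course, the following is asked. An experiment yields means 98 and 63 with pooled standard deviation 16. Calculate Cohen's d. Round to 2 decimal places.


Cohen's d = (M1 - M2) / S_pooled
= (98 - 63) / 16
= 35 / 16
= 2.19


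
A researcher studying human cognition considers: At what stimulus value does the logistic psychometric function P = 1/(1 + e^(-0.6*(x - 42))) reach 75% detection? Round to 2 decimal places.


At P = 0.75: 0.75 = 1/(1 + e^(-k*(x-x0)))
Solving: e^(-k*(x-x0)) = 1/3
x = x0 + ln(3)/k
ln(3) = 1.0986
x = 42 + 1.0986/0.6
= 42 + 1.831
= 43.83


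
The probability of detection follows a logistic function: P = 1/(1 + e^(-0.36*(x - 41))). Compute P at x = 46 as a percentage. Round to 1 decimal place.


P(x) = 1/(1 + e^(-0.36*(46 - 41)))
Exponent = -0.36 * 5 = -1.8
e^(-1.8) = 0.165299
P = 1/(1 + 0.165299) = 0.858149
Percentage = 85.8


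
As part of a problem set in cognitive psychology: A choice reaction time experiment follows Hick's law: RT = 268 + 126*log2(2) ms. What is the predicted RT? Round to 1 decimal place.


RT = 268 + 126 * log2(2)
log2(2) = 1.0
RT = 268 + 126 * 1.0
= 268 + 126.0
= 394.0 ms


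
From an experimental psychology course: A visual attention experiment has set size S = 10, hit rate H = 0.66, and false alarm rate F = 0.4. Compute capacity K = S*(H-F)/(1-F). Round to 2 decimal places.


K = S * (H - F) / (1 - F)
H - F = 0.26
1 - F = 0.6
K = 10 * 0.26 / 0.6
= 4.33


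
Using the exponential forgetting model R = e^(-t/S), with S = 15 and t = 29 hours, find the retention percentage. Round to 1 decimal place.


R = e^(-t/S)
-t/S = -29/15 = -1.933333
R = e^(-1.933333) = 0.144665
Percentage = 0.144665 * 100
= 14.5


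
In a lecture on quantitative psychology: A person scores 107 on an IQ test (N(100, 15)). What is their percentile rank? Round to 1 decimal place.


z = (IQ - mean) / SD
z = (107 - 100) / 15 = 0.4667
Percentile = Phi(0.4667) * 100
Phi(0.4667) = 0.679643
= 68.0


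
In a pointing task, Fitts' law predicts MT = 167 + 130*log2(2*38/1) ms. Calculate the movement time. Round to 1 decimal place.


MT = 167 + 130 * log2(2*38/1)
2D/W = 76.0
log2(76.0) = 6.2479
MT = 167 + 130 * 6.2479
= 979.2 ms


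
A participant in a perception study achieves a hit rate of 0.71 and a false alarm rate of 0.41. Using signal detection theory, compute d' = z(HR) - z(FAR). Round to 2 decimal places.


d' = z(HR) - z(FAR)
z(0.71) = 0.5534
z(0.41) = -0.2275
d' = 0.5534 - -0.2275
= 0.78


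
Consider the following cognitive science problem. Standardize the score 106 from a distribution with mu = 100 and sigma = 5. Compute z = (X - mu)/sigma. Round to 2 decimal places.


z = (X - mu) / sigma
= (106 - 100) / 5
= 6 / 5
= 1.20


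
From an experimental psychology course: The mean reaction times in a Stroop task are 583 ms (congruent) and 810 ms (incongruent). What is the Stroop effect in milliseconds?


Stroop effect = RT(incongruent) - RT(congruent)
= 810 - 583
= 227 ms


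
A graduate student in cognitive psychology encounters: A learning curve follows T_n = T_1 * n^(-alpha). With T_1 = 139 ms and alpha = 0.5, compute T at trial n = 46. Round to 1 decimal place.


T_n = 139 * 46^(-0.5)
46^(-0.5) = 0.147442
T_n = 139 * 0.147442
= 20.5 ms


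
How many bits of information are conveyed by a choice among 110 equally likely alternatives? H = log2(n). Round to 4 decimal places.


H = log2(n)
H = log2(110)
= 6.7814


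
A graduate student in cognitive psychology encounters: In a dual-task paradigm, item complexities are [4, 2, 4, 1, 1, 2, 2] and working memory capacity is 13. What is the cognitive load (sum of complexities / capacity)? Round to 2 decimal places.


Total complexity = 4 + 2 + 4 + 1 + 1 + 2 + 2 = 16
Load = total / capacity = 16 / 13
= 1.23


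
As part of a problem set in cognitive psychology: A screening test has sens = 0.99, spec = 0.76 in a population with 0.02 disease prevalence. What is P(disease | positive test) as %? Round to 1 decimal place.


PPV = (sens * prev) / (sens * prev + (1-spec) * (1-prev))
Numerator = 0.99 * 0.02 = 0.0198
P(positive and no disease) = (1 - spec) * (1 - prev) = (1 - 0.76) * (1 - 0.02) = 0.2352
Denominator = 0.0198 + 0.2352 = 0.255
PPV = 0.0198 / 0.255 = 0.077647
As percentage = 7.8


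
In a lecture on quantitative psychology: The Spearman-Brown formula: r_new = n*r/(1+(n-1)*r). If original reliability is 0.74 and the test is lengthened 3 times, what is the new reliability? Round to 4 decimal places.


r_new = n*r / (1 + (n-1)*r)
Numerator = 3 * 0.74 = 2.22
Denominator = 1 + 2 * 0.74 = 2.48
r_new = 2.22 / 2.48
= 0.8952


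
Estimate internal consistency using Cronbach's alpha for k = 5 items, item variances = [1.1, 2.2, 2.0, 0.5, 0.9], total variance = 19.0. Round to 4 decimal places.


alpha = (k/(k-1)) * (1 - sum(s_i^2)/s_total^2)
sum(item variances) = 6.7
k/(k-1) = 5/4 = 1.25
1 - 6.7/19.0 = 1 - 0.352632 = 0.647368
alpha = 1.25 * 0.647368
= 0.8092


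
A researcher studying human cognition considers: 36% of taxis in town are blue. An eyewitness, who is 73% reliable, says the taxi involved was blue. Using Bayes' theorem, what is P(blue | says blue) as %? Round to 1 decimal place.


P(blue | says blue) = P(says blue | blue)*P(blue) / [P(says blue | blue)*P(blue) + P(says blue | not blue)*P(not blue)]
Numerator = 0.73 * 0.36 = 0.2628
False identification = 0.27 * 0.64 = 0.1728
P = 0.2628 / (0.2628 + 0.1728)
= 0.2628 / 0.4356
As percentage = 60.3


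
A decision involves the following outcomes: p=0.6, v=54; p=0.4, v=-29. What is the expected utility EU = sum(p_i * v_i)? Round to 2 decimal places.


EU = sum(p_i * v_i)
0.6 * 54 = 32.4
0.4 * -29 = -11.6
EU = 32.4 + -11.6
= 20.80


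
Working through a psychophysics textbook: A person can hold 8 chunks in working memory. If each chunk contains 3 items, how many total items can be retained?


Total items = chunks * items_per_chunk
= 8 * 3
= 24


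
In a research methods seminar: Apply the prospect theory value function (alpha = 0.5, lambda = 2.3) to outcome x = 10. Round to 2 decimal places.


Since x = 10 >= 0, use v(x) = x^0.5
10^0.5 = 3.1623
v(10) = 3.16


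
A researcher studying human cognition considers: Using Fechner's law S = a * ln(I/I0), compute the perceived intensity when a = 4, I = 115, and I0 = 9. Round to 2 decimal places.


S = 4 * ln(115/9)
I/I0 = 12.777778
ln(12.777778) = 2.5477
S = 4 * 2.5477
= 10.19


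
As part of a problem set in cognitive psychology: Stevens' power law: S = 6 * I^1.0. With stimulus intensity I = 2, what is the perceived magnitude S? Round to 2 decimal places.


S = 6 * 2^1.0
2^1.0 = 2.0
S = 6 * 2.0
= 12.00


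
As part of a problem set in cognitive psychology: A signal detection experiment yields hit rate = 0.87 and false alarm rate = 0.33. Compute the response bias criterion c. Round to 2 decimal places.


c = -0.5 * (z(HR) + z(FAR))
z(0.87) = 1.1264
z(0.33) = -0.4399
c = -0.5 * (1.1264 + -0.4399)
= -0.5 * 0.6865
= -0.34


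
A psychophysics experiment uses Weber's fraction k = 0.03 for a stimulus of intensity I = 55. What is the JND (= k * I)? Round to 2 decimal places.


JND = k * I
JND = 0.03 * 55
= 1.65


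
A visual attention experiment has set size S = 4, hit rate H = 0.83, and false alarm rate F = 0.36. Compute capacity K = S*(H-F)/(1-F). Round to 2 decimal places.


K = S * (H - F) / (1 - F)
H - F = 0.47
1 - F = 0.64
K = 4 * 0.47 / 0.64
= 2.94


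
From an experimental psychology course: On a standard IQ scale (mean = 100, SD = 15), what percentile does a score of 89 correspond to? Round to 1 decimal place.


z = (IQ - mean) / SD
z = (89 - 100) / 15 = -0.7333
Percentile = Phi(-0.7333) * 100
Phi(-0.7333) = 0.231688
= 23.2


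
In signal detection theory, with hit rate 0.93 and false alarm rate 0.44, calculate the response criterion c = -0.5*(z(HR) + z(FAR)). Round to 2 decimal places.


c = -0.5 * (z(HR) + z(FAR))
z(0.93) = 1.4758
z(0.44) = -0.151
c = -0.5 * (1.4758 + -0.151)
= -0.5 * 1.3248
= -0.66


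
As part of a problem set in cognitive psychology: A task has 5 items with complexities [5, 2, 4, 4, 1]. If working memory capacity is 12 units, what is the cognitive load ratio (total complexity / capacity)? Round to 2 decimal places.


Total complexity = 5 + 2 + 4 + 4 + 1 = 16
Load = total / capacity = 16 / 12
= 1.33


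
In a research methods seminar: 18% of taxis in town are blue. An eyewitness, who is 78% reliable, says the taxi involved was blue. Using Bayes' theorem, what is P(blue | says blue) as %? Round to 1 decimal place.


P(blue | says blue) = P(says blue | blue)*P(blue) / [P(says blue | blue)*P(blue) + P(says blue | not blue)*P(not blue)]
Numerator = 0.78 * 0.18 = 0.1404
False identification = 0.22 * 0.82 = 0.1804
P = 0.1404 / (0.1404 + 0.1804)
= 0.1404 / 0.3208
As percentage = 43.8


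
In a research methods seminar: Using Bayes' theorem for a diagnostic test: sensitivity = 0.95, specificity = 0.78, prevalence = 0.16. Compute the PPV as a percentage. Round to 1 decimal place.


PPV = (sens * prev) / (sens * prev + (1-spec) * (1-prev))
Numerator = 0.95 * 0.16 = 0.152
P(positive and no disease) = (1 - spec) * (1 - prev) = (1 - 0.78) * (1 - 0.16) = 0.1848
Denominator = 0.152 + 0.1848 = 0.3368
PPV = 0.152 / 0.3368 = 0.451306
As percentage = 45.1


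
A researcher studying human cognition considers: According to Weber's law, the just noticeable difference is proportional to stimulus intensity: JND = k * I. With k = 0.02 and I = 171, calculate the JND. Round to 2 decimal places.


JND = k * I
JND = 0.02 * 171
= 3.42


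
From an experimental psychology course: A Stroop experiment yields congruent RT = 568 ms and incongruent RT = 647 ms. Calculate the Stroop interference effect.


Stroop effect = RT(incongruent) - RT(congruent)
= 647 - 568
= 79 ms


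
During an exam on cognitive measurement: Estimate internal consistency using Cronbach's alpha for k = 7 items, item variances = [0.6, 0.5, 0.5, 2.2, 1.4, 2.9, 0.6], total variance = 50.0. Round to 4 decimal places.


alpha = (k/(k-1)) * (1 - sum(s_i^2)/s_total^2)
sum(item variances) = 8.7
k/(k-1) = 7/6 = 1.166667
1 - 8.7/50.0 = 1 - 0.174 = 0.826
alpha = 1.166667 * 0.826
= 0.9637


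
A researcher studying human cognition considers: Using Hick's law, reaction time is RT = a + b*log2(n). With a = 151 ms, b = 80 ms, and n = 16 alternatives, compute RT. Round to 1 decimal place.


RT = 151 + 80 * log2(16)
log2(16) = 4.0
RT = 151 + 80 * 4.0
= 151 + 320.0
= 471.0 ms


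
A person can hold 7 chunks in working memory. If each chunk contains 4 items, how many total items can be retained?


Total items = chunks * items_per_chunk
= 7 * 4
= 28


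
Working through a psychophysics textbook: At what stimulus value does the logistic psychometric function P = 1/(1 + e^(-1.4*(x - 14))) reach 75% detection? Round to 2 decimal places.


At P = 0.75: 0.75 = 1/(1 + e^(-k*(x-x0)))
Solving: e^(-k*(x-x0)) = 1/3
x = x0 + ln(3)/k
ln(3) = 1.0986
x = 14 + 1.0986/1.4
= 14 + 0.7847
= 14.78


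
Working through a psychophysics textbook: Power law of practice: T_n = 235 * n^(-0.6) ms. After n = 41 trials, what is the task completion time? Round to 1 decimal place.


T_n = 235 * 41^(-0.6)
41^(-0.6) = 0.107728
T_n = 235 * 0.107728
= 25.3 ms


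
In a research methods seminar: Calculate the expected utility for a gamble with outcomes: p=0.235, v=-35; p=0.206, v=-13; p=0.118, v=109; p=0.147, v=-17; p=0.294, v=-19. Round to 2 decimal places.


EU = sum(p_i * v_i)
0.235 * -35 = -8.225
0.206 * -13 = -2.678
0.118 * 109 = 12.862
0.147 * -17 = -2.499
0.294 * -19 = -5.586
EU = -8.225 + -2.678 + 12.862 + -2.499 + -5.586
= -6.13


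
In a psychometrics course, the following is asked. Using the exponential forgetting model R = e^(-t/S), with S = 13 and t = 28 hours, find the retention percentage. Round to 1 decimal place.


R = e^(-t/S)
-t/S = -28/13 = -2.153846
R = e^(-2.153846) = 0.116037
Percentage = 0.116037 * 100
= 11.6


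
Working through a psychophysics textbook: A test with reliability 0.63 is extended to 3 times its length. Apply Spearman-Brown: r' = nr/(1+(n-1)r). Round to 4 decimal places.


r_new = n*r / (1 + (n-1)*r)
Numerator = 3 * 0.63 = 1.89
Denominator = 1 + 2 * 0.63 = 2.26
r_new = 1.89 / 2.26
= 0.8363


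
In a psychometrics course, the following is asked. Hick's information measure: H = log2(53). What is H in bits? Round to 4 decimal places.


H = log2(n)
H = log2(53)
= 5.7279


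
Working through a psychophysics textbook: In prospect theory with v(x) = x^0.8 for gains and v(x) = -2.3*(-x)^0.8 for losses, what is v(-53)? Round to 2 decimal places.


Since x = -53 < 0, use v(x) = -lambda*(-x)^alpha
(-x) = 53
53^0.8 = 23.9564
v(-53) = -2.3 * 23.9564
= -55.10


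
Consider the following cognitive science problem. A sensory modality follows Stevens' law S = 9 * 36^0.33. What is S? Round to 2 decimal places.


S = 9 * 36^0.33
36^0.33 = 3.2627
S = 9 * 3.2627
= 29.36


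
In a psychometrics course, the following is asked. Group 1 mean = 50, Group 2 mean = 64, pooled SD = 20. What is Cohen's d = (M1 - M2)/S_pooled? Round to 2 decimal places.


Cohen's d = (M1 - M2) / S_pooled
= (50 - 64) / 20
= -14 / 20
= -0.70


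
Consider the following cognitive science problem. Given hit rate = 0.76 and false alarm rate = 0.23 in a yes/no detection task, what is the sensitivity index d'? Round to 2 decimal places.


d' = z(HR) - z(FAR)
z(0.76) = 0.7063
z(0.23) = -0.7388
d' = 0.7063 - -0.7388
= 1.45


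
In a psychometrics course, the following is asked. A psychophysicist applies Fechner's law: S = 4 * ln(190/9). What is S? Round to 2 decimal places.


S = 4 * ln(190/9)
I/I0 = 21.111111
ln(21.111111) = 3.0498
S = 4 * 3.0498
= 12.20


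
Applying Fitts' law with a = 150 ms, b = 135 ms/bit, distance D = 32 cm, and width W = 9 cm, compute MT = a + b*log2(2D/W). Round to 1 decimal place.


MT = 150 + 135 * log2(2*32/9)
2D/W = 7.111111
log2(7.111111) = 2.8301
MT = 150 + 135 * 2.8301
= 532.1 ms


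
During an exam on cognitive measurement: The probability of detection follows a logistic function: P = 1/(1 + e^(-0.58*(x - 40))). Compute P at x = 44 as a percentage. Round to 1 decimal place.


P(x) = 1/(1 + e^(-0.58*(44 - 40)))
Exponent = -0.58 * 4 = -2.32
e^(-2.32) = 0.098274
P = 1/(1 + 0.098274) = 0.91052
Percentage = 91.1


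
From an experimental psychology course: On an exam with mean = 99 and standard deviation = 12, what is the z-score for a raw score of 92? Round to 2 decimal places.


z = (X - mu) / sigma
= (92 - 99) / 12
= -7 / 12
= -0.58


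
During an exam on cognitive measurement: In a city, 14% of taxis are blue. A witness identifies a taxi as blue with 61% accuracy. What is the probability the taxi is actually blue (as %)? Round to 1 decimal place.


P(blue | says blue) = P(says blue | blue)*P(blue) / [P(says blue | blue)*P(blue) + P(says blue | not blue)*P(not blue)]
Numerator = 0.61 * 0.14 = 0.0854
False identification = 0.39 * 0.86 = 0.3354
P = 0.0854 / (0.0854 + 0.3354)
= 0.0854 / 0.4208
As percentage = 20.3


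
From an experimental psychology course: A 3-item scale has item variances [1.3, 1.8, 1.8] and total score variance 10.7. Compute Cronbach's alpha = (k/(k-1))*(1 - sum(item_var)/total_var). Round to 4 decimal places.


alpha = (k/(k-1)) * (1 - sum(s_i^2)/s_total^2)
sum(item variances) = 4.9
k/(k-1) = 3/2 = 1.5
1 - 4.9/10.7 = 1 - 0.457944 = 0.542056
alpha = 1.5 * 0.542056
= 0.8131


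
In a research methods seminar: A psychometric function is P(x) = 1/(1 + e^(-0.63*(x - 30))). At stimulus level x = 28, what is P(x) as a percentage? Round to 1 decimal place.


P(x) = 1/(1 + e^(-0.63*(28 - 30)))
Exponent = -0.63 * -2 = 1.26
e^(1.26) = 3.525421
P = 1/(1 + 3.525421) = 0.220974
Percentage = 22.1


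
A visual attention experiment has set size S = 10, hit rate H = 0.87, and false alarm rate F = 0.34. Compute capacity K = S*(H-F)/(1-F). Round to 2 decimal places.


K = S * (H - F) / (1 - F)
H - F = 0.53
1 - F = 0.66
K = 10 * 0.53 / 0.66
= 8.03


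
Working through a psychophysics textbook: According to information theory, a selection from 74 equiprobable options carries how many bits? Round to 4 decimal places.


H = log2(n)
H = log2(74)
= 6.2095


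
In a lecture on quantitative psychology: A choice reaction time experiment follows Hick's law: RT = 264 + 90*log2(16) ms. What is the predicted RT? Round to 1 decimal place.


RT = 264 + 90 * log2(16)
log2(16) = 4.0
RT = 264 + 90 * 4.0
= 264 + 360.0
= 624.0 ms


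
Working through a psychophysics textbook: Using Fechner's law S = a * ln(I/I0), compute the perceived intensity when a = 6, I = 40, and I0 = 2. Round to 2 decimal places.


S = 6 * ln(40/2)
I/I0 = 20.0
ln(20.0) = 2.9957
S = 6 * 2.9957
= 17.97


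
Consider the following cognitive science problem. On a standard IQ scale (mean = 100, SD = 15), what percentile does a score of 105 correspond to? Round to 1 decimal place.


z = (IQ - mean) / SD
z = (105 - 100) / 15 = 0.3333
Percentile = Phi(0.3333) * 100
Phi(0.3333) = 0.630546
= 63.1


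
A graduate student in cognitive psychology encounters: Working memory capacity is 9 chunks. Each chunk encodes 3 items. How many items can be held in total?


Total items = chunks * items_per_chunk
= 9 * 3
= 27


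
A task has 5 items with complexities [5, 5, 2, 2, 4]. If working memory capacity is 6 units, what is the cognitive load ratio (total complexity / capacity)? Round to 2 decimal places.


Total complexity = 5 + 5 + 2 + 2 + 4 = 18
Load = total / capacity = 18 / 6
= 3.00


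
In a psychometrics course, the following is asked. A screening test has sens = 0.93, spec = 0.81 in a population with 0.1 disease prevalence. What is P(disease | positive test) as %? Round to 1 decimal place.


PPV = (sens * prev) / (sens * prev + (1-spec) * (1-prev))
Numerator = 0.93 * 0.1 = 0.093
P(positive and no disease) = (1 - spec) * (1 - prev) = (1 - 0.81) * (1 - 0.1) = 0.171
Denominator = 0.093 + 0.171 = 0.264
PPV = 0.093 / 0.264 = 0.352273
As percentage = 35.2


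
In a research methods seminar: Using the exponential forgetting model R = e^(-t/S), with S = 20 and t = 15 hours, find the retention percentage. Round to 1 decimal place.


R = e^(-t/S)
-t/S = -15/20 = -0.75
R = e^(-0.75) = 0.472367
Percentage = 0.472367 * 100
= 47.2


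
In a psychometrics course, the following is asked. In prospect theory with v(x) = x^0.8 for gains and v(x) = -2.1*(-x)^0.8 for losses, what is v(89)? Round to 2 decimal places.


Since x = 89 >= 0, use v(x) = x^0.8
89^0.8 = 36.267
v(89) = 36.27


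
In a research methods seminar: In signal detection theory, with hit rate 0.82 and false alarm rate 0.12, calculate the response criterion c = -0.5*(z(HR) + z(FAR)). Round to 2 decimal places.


c = -0.5 * (z(HR) + z(FAR))
z(0.82) = 0.9154
z(0.12) = -1.175
c = -0.5 * (0.9154 + -1.175)
= -0.5 * -0.2596
= 0.13


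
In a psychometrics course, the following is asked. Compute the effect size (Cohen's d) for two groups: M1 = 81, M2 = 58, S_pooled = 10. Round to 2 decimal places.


Cohen's d = (M1 - M2) / S_pooled
= (81 - 58) / 10
= 23 / 10
= 2.30


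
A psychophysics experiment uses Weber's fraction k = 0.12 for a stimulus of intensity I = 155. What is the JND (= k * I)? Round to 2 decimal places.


JND = k * I
JND = 0.12 * 155
= 18.60


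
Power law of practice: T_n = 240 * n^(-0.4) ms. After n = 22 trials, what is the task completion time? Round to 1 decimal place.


T_n = 240 * 22^(-0.4)
22^(-0.4) = 0.290423
T_n = 240 * 0.290423
= 69.7 ms


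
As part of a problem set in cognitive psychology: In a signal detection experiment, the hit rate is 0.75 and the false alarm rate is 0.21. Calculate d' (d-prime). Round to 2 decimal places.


d' = z(HR) - z(FAR)
z(0.75) = 0.6745
z(0.21) = -0.8064
d' = 0.6745 - -0.8064
= 1.48


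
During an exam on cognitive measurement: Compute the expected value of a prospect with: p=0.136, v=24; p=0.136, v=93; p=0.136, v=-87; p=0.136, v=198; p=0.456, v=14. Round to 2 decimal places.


EU = sum(p_i * v_i)
0.136 * 24 = 3.264
0.136 * 93 = 12.648
0.136 * -87 = -11.832
0.136 * 198 = 26.928
0.456 * 14 = 6.384
EU = 3.264 + 12.648 + -11.832 + 26.928 + 6.384
= 37.39
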